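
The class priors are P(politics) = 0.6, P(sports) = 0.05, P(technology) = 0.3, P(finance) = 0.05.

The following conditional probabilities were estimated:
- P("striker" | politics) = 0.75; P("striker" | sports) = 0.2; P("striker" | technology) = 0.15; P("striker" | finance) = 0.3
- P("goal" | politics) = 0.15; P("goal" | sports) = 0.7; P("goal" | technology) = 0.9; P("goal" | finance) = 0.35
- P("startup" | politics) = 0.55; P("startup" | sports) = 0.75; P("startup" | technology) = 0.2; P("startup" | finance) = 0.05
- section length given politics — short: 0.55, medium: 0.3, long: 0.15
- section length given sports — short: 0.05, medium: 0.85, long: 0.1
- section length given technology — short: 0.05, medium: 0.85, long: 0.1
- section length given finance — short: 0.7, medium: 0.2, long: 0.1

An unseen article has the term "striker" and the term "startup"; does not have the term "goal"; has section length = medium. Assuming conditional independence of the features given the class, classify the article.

politics

politics: 0.6 × 0.75 × (1−0.15) × 0.55 × 0.3 = 0.0631125
sports: 0.05 × 0.2 × (1−0.7) × 0.75 × 0.85 = 0.0019125
technology: 0.3 × 0.15 × (1−0.9) × 0.2 × 0.85 = 0.000765
finance: 0.05 × 0.3 × (1−0.35) × 0.05 × 0.2 = 0.0000975
Highest score → politics.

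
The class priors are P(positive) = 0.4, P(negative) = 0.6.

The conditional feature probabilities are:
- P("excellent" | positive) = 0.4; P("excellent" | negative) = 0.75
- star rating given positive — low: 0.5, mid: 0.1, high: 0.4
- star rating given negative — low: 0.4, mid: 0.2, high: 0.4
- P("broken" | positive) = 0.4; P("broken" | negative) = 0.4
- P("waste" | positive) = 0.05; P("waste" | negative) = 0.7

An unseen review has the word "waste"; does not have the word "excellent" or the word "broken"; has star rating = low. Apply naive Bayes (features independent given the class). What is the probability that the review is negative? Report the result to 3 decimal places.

0.875

positive: 0.4 × (1−0.4) × 0.5 × (1−0.4) × 0.05 = 0.0036
negative: 0.6 × (1−0.75) × 0.4 × (1−0.4) × 0.7 = 0.0252
P(negative | x) = 0.0252 / 0.0288 ≈ 0.875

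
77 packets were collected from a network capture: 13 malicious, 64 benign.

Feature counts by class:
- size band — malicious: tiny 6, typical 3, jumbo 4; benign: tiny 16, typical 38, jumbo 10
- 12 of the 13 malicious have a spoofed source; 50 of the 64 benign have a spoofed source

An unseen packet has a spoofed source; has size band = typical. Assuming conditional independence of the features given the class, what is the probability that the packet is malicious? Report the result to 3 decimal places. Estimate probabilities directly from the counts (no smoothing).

malicious: (13/77) × (3/13) × (12/13) ≈ 0.035964
benign: (64/77) × (38/64) × (50/64) ≈ 0.385552
P(malicious | x) = 0.035964 / 0.421516 ≈ 0.085

0.085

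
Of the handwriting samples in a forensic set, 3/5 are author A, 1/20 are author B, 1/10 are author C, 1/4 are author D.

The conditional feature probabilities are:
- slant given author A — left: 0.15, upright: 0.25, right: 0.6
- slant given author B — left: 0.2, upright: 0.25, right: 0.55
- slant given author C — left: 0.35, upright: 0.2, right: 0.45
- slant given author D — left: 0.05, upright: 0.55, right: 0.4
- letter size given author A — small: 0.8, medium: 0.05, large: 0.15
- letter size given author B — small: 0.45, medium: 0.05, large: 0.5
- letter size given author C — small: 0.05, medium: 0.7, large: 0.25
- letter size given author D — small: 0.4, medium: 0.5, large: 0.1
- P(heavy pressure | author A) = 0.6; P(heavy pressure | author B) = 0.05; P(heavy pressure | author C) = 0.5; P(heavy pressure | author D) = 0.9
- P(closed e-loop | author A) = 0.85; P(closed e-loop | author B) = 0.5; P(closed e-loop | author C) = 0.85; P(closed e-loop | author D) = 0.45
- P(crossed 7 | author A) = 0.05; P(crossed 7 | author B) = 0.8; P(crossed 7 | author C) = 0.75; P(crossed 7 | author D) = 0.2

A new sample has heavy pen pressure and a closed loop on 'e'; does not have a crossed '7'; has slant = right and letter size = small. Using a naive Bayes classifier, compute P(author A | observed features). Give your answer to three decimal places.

author A: 0.6 × 0.6 × 0.8 × 0.6 × 0.85 × (1−0.05) = 0.139536
author B: 0.05 × 0.55 × 0.45 × 0.05 × 0.5 × (1−0.8) = 0.000061875
author C: 0.1 × 0.45 × 0.05 × 0.5 × 0.85 × (1−0.75) = 0.0002390625
author D: 0.25 × 0.4 × 0.4 × 0.9 × 0.45 × (1−0.2) = 0.01296
P(author A | x) = 0.139536 / 0.1527969375 ≈ 0.913

0.913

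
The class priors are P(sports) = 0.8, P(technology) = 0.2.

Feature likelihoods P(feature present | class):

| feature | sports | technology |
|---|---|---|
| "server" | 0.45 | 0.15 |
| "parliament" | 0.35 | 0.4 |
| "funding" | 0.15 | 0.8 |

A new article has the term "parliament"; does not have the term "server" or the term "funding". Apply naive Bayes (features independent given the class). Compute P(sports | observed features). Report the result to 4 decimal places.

0.9059

sports: 0.8 × (1−0.45) × 0.35 × (1−0.15) = 0.1309
technology: 0.2 × (1−0.15) × 0.4 × (1−0.8) = 0.0136
P(sports | x) = 0.1309 / 0.1445 ≈ 0.9059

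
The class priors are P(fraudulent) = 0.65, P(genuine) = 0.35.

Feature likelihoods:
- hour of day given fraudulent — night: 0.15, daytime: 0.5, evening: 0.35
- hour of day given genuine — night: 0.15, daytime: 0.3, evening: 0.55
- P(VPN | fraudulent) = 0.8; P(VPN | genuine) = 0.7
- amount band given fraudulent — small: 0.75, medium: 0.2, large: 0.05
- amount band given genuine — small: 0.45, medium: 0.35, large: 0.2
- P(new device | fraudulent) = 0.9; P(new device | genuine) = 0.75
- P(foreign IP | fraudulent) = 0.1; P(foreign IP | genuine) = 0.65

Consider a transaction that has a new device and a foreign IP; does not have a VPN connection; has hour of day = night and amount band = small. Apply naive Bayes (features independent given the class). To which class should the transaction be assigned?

fraudulent: 0.65 × 0.15 × (1−0.8) × 0.75 × 0.9 × 0.1 = 0.00131625
genuine: 0.35 × 0.15 × (1−0.7) × 0.45 × 0.75 × 0.65 = 0.00345515625
Highest score → genuine.

genuine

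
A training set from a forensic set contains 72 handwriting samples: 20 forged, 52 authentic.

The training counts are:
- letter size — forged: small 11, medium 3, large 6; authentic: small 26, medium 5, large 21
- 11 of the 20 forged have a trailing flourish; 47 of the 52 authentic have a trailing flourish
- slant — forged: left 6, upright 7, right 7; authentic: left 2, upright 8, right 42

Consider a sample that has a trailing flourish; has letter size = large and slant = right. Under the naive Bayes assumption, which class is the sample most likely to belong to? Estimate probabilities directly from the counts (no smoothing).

authentic

forged: (20/72) × (6/20) × (11/20) × (7/20) ≈ 0.0160417
authentic: (52/72) × (21/52) × (47/52) × (42/52) ≈ 0.212925
Highest score → authentic.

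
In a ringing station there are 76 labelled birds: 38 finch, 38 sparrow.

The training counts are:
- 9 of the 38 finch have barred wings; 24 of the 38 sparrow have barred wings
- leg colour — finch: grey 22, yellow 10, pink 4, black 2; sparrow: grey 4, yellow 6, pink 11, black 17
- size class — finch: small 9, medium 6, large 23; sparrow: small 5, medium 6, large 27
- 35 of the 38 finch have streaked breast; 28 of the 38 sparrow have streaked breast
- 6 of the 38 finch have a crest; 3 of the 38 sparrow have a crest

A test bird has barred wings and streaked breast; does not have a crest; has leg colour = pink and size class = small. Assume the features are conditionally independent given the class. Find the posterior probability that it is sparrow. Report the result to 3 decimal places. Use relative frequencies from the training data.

0.781

finch: (38/76) × (9/38) × (4/38) × (9/38) × (35/38) × (32/38) ≈ 0.00228989
sparrow: (38/76) × (24/38) × (11/38) × (5/38) × (28/38) × (35/38) ≈ 0.00816304
P(sparrow | x) = 0.00816304 / 0.01045293 ≈ 0.781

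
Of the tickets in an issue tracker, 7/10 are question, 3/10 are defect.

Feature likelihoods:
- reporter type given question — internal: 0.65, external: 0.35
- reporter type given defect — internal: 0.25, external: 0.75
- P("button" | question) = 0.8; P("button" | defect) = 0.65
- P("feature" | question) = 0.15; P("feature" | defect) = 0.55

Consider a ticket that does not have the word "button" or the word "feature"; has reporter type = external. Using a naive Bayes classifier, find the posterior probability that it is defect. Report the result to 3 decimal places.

0.460

question: 0.7 × 0.35 × (1−0.8) × (1−0.15) = 0.04165
defect: 0.3 × 0.75 × (1−0.65) × (1−0.55) = 0.0354375
P(defect | x) = 0.0354375 / 0.0770875 ≈ 0.460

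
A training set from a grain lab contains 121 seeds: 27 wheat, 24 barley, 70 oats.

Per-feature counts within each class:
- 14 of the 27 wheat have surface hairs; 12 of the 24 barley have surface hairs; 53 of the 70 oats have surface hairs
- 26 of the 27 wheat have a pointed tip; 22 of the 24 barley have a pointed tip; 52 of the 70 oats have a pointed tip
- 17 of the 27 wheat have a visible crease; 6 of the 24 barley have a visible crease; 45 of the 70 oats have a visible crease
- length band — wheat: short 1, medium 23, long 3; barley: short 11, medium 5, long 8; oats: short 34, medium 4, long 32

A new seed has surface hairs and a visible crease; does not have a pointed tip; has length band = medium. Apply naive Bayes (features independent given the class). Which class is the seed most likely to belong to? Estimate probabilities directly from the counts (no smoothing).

wheat: (27/121) × (14/27) × (1/27) × (17/27) × (23/27) ≈ 0.00229841
barley: (24/121) × (12/24) × (2/24) × (6/24) × (5/24) ≈ 0.000430441
oats: (70/121) × (53/70) × (18/70) × (45/70) × (4/70) ≈ 0.00413753
Highest score → oats.

oats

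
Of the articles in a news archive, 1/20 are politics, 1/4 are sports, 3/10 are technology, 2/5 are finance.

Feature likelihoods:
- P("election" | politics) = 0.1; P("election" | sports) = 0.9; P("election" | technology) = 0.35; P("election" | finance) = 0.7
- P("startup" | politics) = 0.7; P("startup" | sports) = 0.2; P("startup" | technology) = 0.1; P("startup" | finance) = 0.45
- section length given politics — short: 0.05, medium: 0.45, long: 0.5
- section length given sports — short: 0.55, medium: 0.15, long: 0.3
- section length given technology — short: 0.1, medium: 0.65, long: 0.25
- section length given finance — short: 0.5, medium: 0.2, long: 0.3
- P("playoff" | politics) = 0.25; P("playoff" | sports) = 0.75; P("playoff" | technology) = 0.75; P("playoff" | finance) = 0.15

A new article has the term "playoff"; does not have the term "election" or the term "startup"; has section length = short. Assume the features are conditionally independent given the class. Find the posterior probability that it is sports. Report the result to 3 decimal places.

0.311

politics: 0.05 × (1−0.1) × (1−0.7) × 0.05 × 0.25 = 0.00016875
sports: 0.25 × (1−0.9) × (1−0.2) × 0.55 × 0.75 = 0.00825
technology: 0.3 × (1−0.35) × (1−0.1) × 0.1 × 0.75 = 0.0131625
finance: 0.4 × (1−0.7) × (1−0.45) × 0.5 × 0.15 = 0.00495
P(sports | x) = 0.00825 / 0.02653125 ≈ 0.311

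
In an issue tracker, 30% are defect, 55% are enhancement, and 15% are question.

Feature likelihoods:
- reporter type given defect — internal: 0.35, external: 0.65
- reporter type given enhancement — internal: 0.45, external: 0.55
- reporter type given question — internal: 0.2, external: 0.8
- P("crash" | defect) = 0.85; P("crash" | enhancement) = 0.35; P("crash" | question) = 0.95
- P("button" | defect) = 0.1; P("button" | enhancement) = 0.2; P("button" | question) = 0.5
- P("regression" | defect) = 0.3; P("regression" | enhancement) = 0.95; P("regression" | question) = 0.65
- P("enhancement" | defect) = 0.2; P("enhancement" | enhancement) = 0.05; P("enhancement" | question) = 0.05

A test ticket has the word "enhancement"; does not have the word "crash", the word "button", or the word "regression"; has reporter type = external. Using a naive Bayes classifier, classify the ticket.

defect: 0.3 × 0.65 × (1−0.85) × (1−0.1) × (1−0.3) × 0.2 = 0.0036855
enhancement: 0.55 × 0.55 × (1−0.35) × (1−0.2) × (1−0.95) × 0.05 = 0.00039325
question: 0.15 × 0.8 × (1−0.95) × (1−0.5) × (1−0.65) × 0.05 = 0.0000525
Highest score → defect.

defect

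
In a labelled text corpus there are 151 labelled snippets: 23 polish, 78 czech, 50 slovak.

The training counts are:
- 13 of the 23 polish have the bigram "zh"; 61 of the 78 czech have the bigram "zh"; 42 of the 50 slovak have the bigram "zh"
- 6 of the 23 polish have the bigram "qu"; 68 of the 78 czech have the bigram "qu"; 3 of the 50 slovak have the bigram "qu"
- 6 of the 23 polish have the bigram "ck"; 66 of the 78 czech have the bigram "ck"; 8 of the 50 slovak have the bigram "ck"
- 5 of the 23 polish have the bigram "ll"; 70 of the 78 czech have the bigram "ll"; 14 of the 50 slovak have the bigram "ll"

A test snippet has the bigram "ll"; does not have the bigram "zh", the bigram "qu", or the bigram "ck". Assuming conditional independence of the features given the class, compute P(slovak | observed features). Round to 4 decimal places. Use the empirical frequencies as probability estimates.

polish: (23/151) × (10/23) × (17/23) × (17/23) × (5/23) ≈ 0.00786516
czech: (78/151) × (17/78) × (10/78) × (12/78) × (70/78) ≈ 0.00199282
slovak: (50/151) × (8/50) × (47/50) × (42/50) × (14/50) ≈ 0.0117133
P(slovak | x) = 0.0117133 / 0.02157128 ≈ 0.5430

0.5430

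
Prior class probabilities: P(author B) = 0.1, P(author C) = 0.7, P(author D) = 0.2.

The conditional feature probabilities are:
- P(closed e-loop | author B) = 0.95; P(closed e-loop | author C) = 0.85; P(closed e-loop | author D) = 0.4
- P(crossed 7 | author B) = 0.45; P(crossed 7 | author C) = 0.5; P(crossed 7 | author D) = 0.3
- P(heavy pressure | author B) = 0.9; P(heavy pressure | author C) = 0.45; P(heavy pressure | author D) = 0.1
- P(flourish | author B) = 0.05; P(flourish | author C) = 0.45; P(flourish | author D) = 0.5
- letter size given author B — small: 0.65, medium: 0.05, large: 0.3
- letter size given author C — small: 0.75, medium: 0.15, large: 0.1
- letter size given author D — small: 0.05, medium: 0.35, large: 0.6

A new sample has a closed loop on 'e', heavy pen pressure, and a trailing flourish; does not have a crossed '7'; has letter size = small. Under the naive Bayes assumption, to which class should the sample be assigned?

author B: 0.1 × 0.95 × (1−0.45) × 0.9 × 0.05 × 0.65 = 0.0015283125
author C: 0.7 × 0.85 × (1−0.5) × 0.45 × 0.45 × 0.75 = 0.0451828125
author D: 0.2 × 0.4 × (1−0.3) × 0.1 × 0.5 × 0.05 = 0.00014
Highest score → author C.

author C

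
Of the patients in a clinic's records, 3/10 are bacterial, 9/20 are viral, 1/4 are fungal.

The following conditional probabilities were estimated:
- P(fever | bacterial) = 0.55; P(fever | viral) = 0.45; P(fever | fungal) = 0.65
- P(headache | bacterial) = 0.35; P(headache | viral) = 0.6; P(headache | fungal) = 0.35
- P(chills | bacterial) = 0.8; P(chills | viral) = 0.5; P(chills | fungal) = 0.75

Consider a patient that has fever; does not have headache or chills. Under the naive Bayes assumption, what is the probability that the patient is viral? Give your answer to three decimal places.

0.458

bacterial: 0.3 × 0.55 × (1−0.35) × (1−0.8) = 0.02145
viral: 0.45 × 0.45 × (1−0.6) × (1−0.5) = 0.0405
fungal: 0.25 × 0.65 × (1−0.35) × (1−0.75) = 0.02640625
P(viral | x) = 0.0405 / 0.08835625 ≈ 0.458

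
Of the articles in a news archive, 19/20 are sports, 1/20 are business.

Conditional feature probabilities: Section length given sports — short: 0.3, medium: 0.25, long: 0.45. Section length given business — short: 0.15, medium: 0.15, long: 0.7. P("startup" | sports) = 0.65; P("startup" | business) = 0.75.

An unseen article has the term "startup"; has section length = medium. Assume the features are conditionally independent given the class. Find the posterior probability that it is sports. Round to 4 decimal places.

0.9648

sports: 0.95 × 0.25 × 0.65 = 0.154375
business: 0.05 × 0.15 × 0.75 = 0.005625
P(sports | x) = 0.154375 / 0.16 ≈ 0.9648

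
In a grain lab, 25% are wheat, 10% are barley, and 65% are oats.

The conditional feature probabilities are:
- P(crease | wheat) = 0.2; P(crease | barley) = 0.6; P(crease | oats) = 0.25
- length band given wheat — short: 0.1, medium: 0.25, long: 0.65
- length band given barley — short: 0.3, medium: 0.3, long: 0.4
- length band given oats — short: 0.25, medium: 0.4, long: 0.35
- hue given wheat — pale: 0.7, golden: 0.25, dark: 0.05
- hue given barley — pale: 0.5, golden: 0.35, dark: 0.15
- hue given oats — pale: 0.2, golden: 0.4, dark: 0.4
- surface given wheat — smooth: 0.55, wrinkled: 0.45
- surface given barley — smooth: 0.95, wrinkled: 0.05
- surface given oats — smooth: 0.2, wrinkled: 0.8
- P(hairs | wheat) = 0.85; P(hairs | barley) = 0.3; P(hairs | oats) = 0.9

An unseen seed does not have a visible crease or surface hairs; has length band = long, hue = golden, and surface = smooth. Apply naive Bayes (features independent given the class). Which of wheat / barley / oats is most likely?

wheat: 0.25 × (1−0.2) × 0.65 × 0.25 × 0.55 × (1−0.85) = 0.00268125
barley: 0.1 × (1−0.6) × 0.4 × 0.35 × 0.95 × (1−0.3) = 0.003724
oats: 0.65 × (1−0.25) × 0.35 × 0.4 × 0.2 × (1−0.9) = 0.001365
Highest score → barley.

barley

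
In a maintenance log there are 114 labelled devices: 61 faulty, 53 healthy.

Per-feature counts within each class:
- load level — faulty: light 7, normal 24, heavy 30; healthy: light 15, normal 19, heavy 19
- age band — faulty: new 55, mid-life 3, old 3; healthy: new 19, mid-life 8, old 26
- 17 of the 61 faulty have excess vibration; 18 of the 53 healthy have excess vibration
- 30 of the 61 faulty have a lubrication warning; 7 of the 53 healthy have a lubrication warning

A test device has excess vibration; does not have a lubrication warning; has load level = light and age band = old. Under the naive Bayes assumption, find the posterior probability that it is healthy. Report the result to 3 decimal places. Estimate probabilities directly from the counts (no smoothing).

0.978

faulty: (61/114) × (7/61) × (3/61) × (17/61) × (31/61) ≈ 0.000427696
healthy: (53/114) × (15/53) × (26/53) × (18/53) × (46/53) ≈ 0.0190267
P(healthy | x) = 0.0190267 / 0.019454396 ≈ 0.978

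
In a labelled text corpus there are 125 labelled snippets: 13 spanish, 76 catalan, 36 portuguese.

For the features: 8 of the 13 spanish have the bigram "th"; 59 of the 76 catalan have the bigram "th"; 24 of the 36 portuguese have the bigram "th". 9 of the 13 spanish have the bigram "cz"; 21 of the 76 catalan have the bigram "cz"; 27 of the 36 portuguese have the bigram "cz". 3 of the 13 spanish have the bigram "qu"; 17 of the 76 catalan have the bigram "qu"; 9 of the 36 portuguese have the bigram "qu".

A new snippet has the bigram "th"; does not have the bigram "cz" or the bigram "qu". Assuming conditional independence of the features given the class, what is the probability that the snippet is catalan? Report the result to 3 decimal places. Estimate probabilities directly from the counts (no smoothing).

spanish: (13/125) × (8/13) × (4/13) × (10/13) ≈ 0.0151479
catalan: (76/125) × (59/76) × (55/76) × (59/76) ≈ 0.265173
portuguese: (36/125) × (24/36) × (9/36) × (27/36) = 0.036
P(catalan | x) = 0.265173 / 0.3163209 ≈ 0.838

0.838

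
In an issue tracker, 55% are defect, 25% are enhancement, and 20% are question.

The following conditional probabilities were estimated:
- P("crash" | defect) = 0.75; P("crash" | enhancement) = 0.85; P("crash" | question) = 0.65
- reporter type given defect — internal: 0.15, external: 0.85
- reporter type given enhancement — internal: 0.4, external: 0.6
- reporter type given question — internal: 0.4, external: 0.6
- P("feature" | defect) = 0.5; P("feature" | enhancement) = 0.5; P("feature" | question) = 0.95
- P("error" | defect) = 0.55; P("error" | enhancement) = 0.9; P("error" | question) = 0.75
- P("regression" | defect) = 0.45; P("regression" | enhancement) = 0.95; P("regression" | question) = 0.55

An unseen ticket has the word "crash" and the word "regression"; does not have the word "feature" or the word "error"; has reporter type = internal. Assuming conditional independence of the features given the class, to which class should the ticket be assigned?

defect

defect: 0.55 × 0.75 × 0.15 × (1−0.5) × (1−0.55) × 0.45 = 0.00626484375
enhancement: 0.25 × 0.85 × 0.4 × (1−0.5) × (1−0.9) × 0.95 = 0.0040375
question: 0.2 × 0.65 × 0.4 × (1−0.95) × (1−0.75) × 0.55 = 0.0003575
Highest score → defect.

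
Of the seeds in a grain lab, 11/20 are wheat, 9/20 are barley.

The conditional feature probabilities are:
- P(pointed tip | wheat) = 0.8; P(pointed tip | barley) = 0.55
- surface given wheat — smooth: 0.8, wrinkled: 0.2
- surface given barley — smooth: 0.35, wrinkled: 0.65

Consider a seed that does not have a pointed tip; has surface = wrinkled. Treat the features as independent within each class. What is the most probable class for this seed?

barley

wheat: 0.55 × (1−0.8) × 0.2 = 0.022
barley: 0.45 × (1−0.55) × 0.65 = 0.131625
Highest score → barley.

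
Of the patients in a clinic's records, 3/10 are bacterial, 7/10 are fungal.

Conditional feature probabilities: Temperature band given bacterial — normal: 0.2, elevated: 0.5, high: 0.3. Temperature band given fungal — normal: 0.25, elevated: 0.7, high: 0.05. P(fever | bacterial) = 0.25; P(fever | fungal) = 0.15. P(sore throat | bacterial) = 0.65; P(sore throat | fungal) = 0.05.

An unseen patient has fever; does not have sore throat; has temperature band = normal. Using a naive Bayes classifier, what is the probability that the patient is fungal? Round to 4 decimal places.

0.8261

bacterial: 0.3 × 0.2 × 0.25 × (1−0.65) = 0.00525
fungal: 0.7 × 0.25 × 0.15 × (1−0.05) = 0.0249375
P(fungal | x) = 0.0249375 / 0.0301875 ≈ 0.8261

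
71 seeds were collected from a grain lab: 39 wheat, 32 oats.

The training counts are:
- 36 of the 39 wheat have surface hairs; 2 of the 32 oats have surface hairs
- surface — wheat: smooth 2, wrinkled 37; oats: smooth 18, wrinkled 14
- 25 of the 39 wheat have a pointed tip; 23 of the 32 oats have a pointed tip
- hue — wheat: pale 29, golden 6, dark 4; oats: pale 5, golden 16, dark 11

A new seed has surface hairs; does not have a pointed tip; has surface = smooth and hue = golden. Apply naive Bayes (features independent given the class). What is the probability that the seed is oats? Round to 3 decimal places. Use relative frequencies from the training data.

wheat: (39/71) × (36/39) × (2/39) × (14/39) × (6/39) ≈ 0.00143602
oats: (32/71) × (2/32) × (18/32) × (9/32) × (16/32) ≈ 0.00222821
P(oats | x) = 0.00222821 / 0.00366423 ≈ 0.608

0.608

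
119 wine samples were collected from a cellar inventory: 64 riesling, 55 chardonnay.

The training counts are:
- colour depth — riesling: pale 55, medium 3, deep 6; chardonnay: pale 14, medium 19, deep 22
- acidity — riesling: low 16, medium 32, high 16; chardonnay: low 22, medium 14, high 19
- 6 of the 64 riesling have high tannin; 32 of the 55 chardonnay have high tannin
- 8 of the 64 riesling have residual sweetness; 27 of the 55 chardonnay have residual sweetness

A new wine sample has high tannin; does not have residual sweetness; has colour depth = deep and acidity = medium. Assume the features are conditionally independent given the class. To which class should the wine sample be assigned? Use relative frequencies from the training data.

riesling: (64/119) × (6/64) × (32/64) × (6/64) × (56/64) ≈ 0.00206801
chardonnay: (55/119) × (22/55) × (14/55) × (32/55) × (28/55) ≈ 0.0139387
Highest score → chardonnay.

chardonnay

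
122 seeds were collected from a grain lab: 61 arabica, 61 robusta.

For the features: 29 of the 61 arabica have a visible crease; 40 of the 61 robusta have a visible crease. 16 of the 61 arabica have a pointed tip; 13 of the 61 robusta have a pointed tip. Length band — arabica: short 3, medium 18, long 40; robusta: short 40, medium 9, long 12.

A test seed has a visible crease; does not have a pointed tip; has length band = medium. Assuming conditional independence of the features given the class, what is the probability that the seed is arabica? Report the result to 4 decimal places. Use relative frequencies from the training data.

arabica: (61/122) × (29/61) × (45/61) × (18/61) ≈ 0.0517444
robusta: (61/122) × (40/61) × (48/61) × (9/61) ≈ 0.0380649
P(arabica | x) = 0.0517444 / 0.0898093 ≈ 0.5762

0.5762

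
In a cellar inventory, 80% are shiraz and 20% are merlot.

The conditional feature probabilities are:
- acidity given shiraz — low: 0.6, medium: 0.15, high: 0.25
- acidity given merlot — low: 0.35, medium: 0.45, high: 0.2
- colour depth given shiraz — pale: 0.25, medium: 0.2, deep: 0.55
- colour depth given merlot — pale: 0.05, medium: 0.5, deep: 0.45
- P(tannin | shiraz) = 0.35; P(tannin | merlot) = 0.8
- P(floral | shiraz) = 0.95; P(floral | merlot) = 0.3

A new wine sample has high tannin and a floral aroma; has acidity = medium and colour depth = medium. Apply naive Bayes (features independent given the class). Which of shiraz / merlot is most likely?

merlot

shiraz: 0.8 × 0.15 × 0.2 × 0.35 × 0.95 = 0.00798
merlot: 0.2 × 0.45 × 0.5 × 0.8 × 0.3 = 0.0108
Highest score → merlot.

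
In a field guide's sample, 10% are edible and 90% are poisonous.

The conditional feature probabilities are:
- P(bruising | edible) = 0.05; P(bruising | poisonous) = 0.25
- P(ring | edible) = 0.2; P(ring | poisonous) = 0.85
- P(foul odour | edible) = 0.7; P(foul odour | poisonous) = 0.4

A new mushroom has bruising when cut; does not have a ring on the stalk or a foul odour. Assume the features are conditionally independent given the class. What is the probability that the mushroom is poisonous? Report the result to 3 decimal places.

edible: 0.1 × 0.05 × (1−0.2) × (1−0.7) = 0.0012
poisonous: 0.9 × 0.25 × (1−0.85) × (1−0.4) = 0.02025
P(poisonous | x) = 0.02025 / 0.02145 ≈ 0.944

0.944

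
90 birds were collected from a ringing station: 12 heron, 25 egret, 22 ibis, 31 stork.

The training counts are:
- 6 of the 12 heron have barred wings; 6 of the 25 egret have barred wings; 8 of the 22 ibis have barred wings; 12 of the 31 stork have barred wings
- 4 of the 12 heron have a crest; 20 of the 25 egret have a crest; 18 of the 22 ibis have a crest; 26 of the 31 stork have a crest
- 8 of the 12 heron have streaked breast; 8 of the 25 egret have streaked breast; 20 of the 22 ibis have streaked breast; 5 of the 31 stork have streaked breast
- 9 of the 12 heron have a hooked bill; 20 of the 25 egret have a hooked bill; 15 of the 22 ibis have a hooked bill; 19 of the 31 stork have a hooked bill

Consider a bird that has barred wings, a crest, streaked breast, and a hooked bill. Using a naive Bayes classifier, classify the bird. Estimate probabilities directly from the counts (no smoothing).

heron: (12/90) × (6/12) × (4/12) × (8/12) × (9/12) ≈ 0.0111111
egret: (25/90) × (6/25) × (20/25) × (8/25) × (20/25) ≈ 0.0136533
ibis: (22/90) × (8/22) × (18/22) × (20/22) × (15/22) ≈ 0.0450789
stork: (31/90) × (12/31) × (26/31) × (5/31) × (19/31) ≈ 0.0110548
Highest score → ibis.

ibis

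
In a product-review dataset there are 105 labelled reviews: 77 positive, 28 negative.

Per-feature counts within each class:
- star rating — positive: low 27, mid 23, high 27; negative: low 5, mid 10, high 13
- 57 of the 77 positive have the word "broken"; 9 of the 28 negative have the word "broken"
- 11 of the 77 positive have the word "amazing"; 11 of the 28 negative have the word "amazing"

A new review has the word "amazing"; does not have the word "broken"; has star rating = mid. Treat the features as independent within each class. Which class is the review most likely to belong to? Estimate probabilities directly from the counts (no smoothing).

positive: (77/105) × (23/77) × (20/77) × (11/77) ≈ 0.00812793
negative: (28/105) × (10/28) × (19/28) × (11/28) ≈ 0.0253887
Highest score → negative.

negative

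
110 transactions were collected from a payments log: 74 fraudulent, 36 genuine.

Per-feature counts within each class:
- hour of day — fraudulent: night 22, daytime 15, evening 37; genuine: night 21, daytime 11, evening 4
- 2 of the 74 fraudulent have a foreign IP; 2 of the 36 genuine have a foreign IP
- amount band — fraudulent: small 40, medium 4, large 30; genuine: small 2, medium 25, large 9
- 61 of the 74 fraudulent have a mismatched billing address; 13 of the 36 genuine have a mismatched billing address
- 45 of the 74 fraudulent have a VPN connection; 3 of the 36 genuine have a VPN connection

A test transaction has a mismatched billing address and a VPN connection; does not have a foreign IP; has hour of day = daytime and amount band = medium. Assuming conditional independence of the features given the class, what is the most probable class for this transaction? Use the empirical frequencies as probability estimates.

fraudulent: (74/110) × (15/74) × (72/74) × (4/74) × (61/74) × (45/74) ≈ 0.00359506
genuine: (36/110) × (11/36) × (34/36) × (25/36) × (13/36) × (3/36) ≈ 0.00197367
Highest score → fraudulent.

fraudulent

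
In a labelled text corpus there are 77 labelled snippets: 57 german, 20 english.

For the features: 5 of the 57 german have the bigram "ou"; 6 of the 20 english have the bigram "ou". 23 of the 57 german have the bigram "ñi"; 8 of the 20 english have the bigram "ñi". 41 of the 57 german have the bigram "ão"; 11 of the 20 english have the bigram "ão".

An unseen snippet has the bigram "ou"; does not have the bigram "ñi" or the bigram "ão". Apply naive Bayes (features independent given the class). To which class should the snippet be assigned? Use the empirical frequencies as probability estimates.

german: (57/77) × (5/57) × (34/57) × (16/57) ≈ 0.0108725
english: (20/77) × (6/20) × (12/20) × (9/20) ≈ 0.021039
Highest score → english.

english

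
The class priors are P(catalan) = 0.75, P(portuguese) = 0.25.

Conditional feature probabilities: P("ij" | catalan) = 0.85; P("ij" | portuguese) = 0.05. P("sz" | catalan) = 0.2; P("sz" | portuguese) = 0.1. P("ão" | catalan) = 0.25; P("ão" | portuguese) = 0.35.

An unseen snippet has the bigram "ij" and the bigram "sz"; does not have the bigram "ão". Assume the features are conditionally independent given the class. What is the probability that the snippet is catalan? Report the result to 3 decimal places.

0.992

catalan: 0.75 × 0.85 × 0.2 × (1−0.25) = 0.095625
portuguese: 0.25 × 0.05 × 0.1 × (1−0.35) = 0.0008125
P(catalan | x) = 0.095625 / 0.0964375 ≈ 0.992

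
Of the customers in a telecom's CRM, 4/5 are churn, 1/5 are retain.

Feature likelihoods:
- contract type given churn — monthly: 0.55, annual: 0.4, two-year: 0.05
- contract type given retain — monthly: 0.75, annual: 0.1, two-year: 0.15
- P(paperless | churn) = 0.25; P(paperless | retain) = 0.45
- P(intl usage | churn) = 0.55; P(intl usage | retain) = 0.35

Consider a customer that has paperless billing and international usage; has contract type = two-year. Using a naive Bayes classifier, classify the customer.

churn

churn: 0.8 × 0.05 × 0.25 × 0.55 = 0.0055
retain: 0.2 × 0.15 × 0.45 × 0.35 = 0.004725
Highest score → churn.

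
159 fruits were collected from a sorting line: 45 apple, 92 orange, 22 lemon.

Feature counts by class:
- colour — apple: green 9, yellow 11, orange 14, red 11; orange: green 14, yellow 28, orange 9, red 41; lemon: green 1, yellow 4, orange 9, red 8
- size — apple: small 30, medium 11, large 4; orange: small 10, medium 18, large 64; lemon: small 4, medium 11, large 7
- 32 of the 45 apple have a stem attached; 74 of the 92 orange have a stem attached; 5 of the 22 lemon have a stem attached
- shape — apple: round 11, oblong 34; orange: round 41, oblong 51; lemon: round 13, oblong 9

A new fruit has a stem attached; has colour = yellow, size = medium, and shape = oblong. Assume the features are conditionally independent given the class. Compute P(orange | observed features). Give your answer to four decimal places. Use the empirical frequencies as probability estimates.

apple: (45/159) × (11/45) × (11/45) × (32/45) × (34/45) ≈ 0.00908614
orange: (92/159) × (28/92) × (18/92) × (74/92) × (51/92) ≈ 0.0153629
lemon: (22/159) × (4/22) × (11/22) × (5/22) × (9/22) ≈ 0.0011695
P(orange | x) = 0.0153629 / 0.02561854 ≈ 0.5997

0.5997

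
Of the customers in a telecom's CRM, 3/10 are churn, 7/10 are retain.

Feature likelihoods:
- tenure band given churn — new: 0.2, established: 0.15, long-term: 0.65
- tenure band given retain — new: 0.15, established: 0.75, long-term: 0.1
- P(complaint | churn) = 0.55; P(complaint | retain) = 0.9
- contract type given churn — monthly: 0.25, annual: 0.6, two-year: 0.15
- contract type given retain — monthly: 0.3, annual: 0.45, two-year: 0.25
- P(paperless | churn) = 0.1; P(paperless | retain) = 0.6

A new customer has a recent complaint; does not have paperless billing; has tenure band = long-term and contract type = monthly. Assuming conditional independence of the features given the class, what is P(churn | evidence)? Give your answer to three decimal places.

0.761

churn: 0.3 × 0.65 × 0.55 × 0.25 × (1−0.1) = 0.02413125
retain: 0.7 × 0.1 × 0.9 × 0.3 × (1−0.6) = 0.00756
P(churn | x) = 0.02413125 / 0.03169125 ≈ 0.761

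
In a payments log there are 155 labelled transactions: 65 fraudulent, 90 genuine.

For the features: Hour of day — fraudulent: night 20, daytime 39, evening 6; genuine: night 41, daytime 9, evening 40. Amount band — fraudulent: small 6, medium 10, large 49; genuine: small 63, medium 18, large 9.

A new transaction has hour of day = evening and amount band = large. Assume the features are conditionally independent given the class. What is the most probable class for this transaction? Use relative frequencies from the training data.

fraudulent: (65/155) × (6/65) × (49/65) ≈ 0.0291811
genuine: (90/155) × (40/90) × (9/90) ≈ 0.0258065
Highest score → fraudulent.

fraudulent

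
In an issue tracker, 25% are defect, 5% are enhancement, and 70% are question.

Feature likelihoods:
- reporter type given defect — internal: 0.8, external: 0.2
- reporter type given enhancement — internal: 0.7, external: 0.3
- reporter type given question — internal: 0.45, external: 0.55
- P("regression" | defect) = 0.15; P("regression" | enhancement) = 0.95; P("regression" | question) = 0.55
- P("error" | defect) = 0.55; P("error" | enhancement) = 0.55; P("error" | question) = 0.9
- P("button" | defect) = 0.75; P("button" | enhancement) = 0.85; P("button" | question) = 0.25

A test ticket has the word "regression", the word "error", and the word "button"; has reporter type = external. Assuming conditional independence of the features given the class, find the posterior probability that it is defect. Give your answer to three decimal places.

defect: 0.25 × 0.2 × 0.15 × 0.55 × 0.75 = 0.00309375
enhancement: 0.05 × 0.3 × 0.95 × 0.55 × 0.85 = 0.006661875
question: 0.7 × 0.55 × 0.55 × 0.9 × 0.25 = 0.04764375
P(defect | x) = 0.00309375 / 0.057399375 ≈ 0.054

0.054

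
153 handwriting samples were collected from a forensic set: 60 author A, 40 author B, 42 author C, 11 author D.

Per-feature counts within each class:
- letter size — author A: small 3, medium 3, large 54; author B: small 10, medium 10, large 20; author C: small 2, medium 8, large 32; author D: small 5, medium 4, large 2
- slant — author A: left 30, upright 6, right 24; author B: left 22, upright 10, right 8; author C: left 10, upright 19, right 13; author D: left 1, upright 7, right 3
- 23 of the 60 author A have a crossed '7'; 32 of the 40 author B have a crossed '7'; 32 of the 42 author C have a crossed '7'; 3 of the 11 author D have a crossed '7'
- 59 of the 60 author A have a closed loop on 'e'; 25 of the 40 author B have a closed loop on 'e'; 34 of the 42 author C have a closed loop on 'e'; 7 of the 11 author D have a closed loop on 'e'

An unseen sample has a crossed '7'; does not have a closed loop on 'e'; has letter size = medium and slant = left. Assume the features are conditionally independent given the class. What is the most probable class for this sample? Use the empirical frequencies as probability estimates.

author A: (60/153) × (3/60) × (30/60) × (23/60) × (1/60) ≈ 0.0000626362
author B: (40/153) × (10/40) × (22/40) × (32/40) × (15/40) ≈ 0.0107843
author C: (42/153) × (8/42) × (10/42) × (32/42) × (8/42) ≈ 0.00180672
author D: (11/153) × (4/11) × (1/11) × (3/11) × (4/11) ≈ 0.000235707
Highest score → author B.

author B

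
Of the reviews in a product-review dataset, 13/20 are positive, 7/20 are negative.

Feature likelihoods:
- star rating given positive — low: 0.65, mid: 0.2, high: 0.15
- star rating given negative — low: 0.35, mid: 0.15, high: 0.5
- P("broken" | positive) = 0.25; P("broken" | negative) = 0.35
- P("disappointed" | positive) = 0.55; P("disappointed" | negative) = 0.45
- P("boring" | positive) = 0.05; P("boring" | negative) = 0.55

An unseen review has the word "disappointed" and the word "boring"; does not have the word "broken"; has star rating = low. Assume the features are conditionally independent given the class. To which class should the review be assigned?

positive: 0.65 × 0.65 × (1−0.25) × 0.55 × 0.05 = 0.0087140625
negative: 0.35 × 0.35 × (1−0.35) × 0.45 × 0.55 = 0.0197071875
Highest score → negative.

negative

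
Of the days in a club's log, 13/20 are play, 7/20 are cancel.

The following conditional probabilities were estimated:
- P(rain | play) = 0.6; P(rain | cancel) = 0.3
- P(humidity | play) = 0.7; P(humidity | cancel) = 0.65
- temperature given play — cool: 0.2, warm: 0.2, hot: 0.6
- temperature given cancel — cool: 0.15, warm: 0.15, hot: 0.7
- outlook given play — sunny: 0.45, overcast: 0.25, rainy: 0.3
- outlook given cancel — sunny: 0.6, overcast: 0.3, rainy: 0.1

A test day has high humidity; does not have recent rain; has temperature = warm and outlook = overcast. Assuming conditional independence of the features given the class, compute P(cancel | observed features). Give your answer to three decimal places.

0.441

play: 0.65 × (1−0.6) × 0.7 × 0.2 × 0.25 = 0.0091
cancel: 0.35 × (1−0.3) × 0.65 × 0.15 × 0.3 = 0.00716625
P(cancel | x) = 0.00716625 / 0.01626625 ≈ 0.441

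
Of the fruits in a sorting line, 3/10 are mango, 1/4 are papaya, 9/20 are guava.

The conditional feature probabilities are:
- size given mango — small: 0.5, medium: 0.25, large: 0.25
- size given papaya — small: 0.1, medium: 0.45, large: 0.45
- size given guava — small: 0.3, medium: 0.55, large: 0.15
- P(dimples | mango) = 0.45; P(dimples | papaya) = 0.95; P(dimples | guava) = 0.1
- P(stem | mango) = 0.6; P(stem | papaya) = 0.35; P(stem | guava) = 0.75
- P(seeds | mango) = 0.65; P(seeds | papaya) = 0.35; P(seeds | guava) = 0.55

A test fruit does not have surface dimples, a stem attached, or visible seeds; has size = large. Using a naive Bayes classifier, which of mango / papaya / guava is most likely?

guava

mango: 0.3 × 0.25 × (1−0.45) × (1−0.6) × (1−0.65) = 0.005775
papaya: 0.25 × 0.45 × (1−0.95) × (1−0.35) × (1−0.35) = 0.0023765625
guava: 0.45 × 0.15 × (1−0.1) × (1−0.75) × (1−0.55) = 0.006834375
Highest score → guava.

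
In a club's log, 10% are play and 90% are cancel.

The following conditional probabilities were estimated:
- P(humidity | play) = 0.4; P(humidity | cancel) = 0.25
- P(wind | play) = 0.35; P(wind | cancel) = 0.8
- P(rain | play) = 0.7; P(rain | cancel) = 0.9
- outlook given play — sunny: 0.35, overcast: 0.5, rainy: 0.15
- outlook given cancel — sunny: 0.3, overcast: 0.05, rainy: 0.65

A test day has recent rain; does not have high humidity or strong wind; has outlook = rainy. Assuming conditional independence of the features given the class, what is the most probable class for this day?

play: 0.1 × (1−0.4) × (1−0.35) × 0.7 × 0.15 = 0.004095
cancel: 0.9 × (1−0.25) × (1−0.8) × 0.9 × 0.65 = 0.078975
Highest score → cancel.

cancel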